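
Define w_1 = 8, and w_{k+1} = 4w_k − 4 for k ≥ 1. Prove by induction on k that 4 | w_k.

Base case: w_1 = 8 = 4·2, so 4 | w_1.
Assume 4 | w_m, so w_m = 4t for some integer t.
Then w_{m+1} = 4w_m − 4 = 4·(4t) − 4 = 4(4t − 1), so 4 | w_{m+1}.
By induction, 4 | w_k for all k ≥ 1.

4 | w_k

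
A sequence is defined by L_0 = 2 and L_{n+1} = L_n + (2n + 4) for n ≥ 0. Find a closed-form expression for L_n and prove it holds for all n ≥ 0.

Claim: L_n = n^2 + 3n + 2.

Base case: L_0 = 2, and 0^2 + 3·0 + 2 = 2.
Assume L_m = m^2 + 3m + 2.
Then L_{m+1} = L_m + (2m + 4) = (m^2 + 3m + 2) + (2m + 4) = m^2 + 5m + 6,
and (m+1)^2 + 3·(m+1) + 2 = m^2 + 5m + 6.
This completes the inductive step, so L_n = n^2 + 3n + 2 for all n ≥ 0.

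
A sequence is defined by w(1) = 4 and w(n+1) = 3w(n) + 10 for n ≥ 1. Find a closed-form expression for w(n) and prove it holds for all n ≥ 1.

Claim: w(n) = 3^{n+1} − 5.

Base case: w(1) = 4, and 3^{1+1} − 5 = 9 − 5 = 4.
Assume w(r) = 3^{r+1} − 5 for some r ≥ 1.
Then w(r+1) = 3w(r) + 10 = 3·(3^{r+1} − 5) + 10 = 3^{r+2} − 15 + 10 = 3^{r+2} − 5.
Hence w(n) = 3^{n+1} − 5 for every n ≥ 1, by induction.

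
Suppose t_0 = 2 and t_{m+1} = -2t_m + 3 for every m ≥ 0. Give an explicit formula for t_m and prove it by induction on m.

Claim: t_m = (-2)^m + 1.

Base case: t_0 = 2, and (-2)^0 + 1 = 1 + 1 = 2.
Assume t_j = (-2)^j + 1 for some j ≥ 0.
Then t_{j+1} = -2t_j + 3 = -2·((-2)^j + 1) + 3 = -2·(-2)^j − 2 + 3 = (-2)^{j+1} + 1.
Hence t_m = (-2)^m + 1 for every m ≥ 0, by induction.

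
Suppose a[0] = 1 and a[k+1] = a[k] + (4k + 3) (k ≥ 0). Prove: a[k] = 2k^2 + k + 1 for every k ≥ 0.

Base case: a[0] = 1, and 2·0^2 + 0 + 1 = 1.
Assume a[j] = 2j^2 + j + 1.
Then a[j+1] = a[j] + (4j + 3) = (2j^2 + j + 1) + (4j + 3) = 2j^2 + 5j + 4,
and 2·(j+1)^2 + (j+1) + 1 = 2j^2 + 5j + 4.
By induction, a[k] = 2k^2 + k + 1 for all k ≥ 0.

a[k] = 2k^2 + k + 1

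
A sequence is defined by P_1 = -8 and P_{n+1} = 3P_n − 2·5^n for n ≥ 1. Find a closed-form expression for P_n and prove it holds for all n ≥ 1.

Claim: P_n = -3^n − 5^n.

Base case: P_1 = -8, and -3^1 − 5^1 = -3 − 5 = -8.
Assume P_k = -3^k − 5^k for some k ≥ 1.
Then P_{k+1} = 3P_k − 2·5^k = 3·(-3^k − 5^k) − 2·5^k = -3^{k+1} − 3·5^k − 2·5^k = -3^{k+1} − 5·5^k = -3^{k+1} − 5^{k+1}.
By induction, P_n = -3^n − 5^n for all n ≥ 1.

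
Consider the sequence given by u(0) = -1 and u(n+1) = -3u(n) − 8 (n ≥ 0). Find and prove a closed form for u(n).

Claim: u(n) = (-3)^n − 2.

Base case: u(0) = -1, and (-3)^0 − 2 = 1 − 2 = -1.
Assume u(r) = (-3)^r − 2 for some r ≥ 0.
Then u(r+1) = -3u(r) − 8 = -3·((-3)^r − 2) − 8 = -3·(-3)^r + 6 − 8 = (-3)^{r+1} − 2.
So the formula holds for r+1, and by induction u(n) = (-3)^n − 2 for all n ≥ 0.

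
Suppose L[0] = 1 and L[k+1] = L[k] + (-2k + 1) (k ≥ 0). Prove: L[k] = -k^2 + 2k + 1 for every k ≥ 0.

Base case: L[0] = 1, and -0^2 + 2·0 + 1 = 1.
Assume L[r] = -r^2 + 2r + 1.
Then L[r+1] = L[r] + (-2r + 1) = (-r^2 + 2r + 1) + (-2r + 1) = -r^2 + 2,
and -(r+1)^2 + 2·(r+1) + 1 = -r^2 + 2.
This completes the inductive step, so L[k] = -k^2 + 2k + 1 for all k ≥ 0.

L[k] = -k^2 + 2k + 1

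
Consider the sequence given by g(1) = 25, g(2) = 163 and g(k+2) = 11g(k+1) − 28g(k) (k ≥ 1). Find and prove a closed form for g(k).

Claim: g(k) = 3·7^k + 4^k.

Base cases: g(1) = 25 and 3·7^1 + 4^1 = 25; g(2) = 163 and 3·7^2 + 4^2 = 163.
Assume g(i) = 3·7^i + 4^i for all 1 ≤ i ≤ j, where j ≥ 2.
Then g(j+1) = 11g(j) − 28g(j−1) = 11·(3·7^j + 4^j) − 28·(3·7^{j−1} + 4^{j−1}) = 3·(11·7 − 28)7^{j−1} + (11·4 − 28)4^{j−1} = 147·7^{j−1} + 16·4^{j−1} = 3·7^{j+1} + 4^{j+1}.
This completes the inductive step, so g(k) = 3·7^k + 4^k for all k ≥ 1.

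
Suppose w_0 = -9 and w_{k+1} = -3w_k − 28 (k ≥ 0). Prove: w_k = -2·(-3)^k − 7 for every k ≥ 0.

Base case: w_0 = -9, and -2·(-3)^0 − 7 = -2 − 7 = -9.
Assume w_m = -2·(-3)^m − 7 for some m ≥ 0.
Then w_{m+1} = -3w_m − 28 = -3·(-2·(-3)^m − 7) − 28 = 6·(-3)^m + 21 − 28 = -2·(-3)^{m+1} − 7.
So the formula holds for m+1, and by induction w_k = -2·(-3)^k − 7 for all k ≥ 0.

w_k = -2·(-3)^k − 7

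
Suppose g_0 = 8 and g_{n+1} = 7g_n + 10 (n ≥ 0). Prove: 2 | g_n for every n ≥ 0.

Base case: g_0 = 8 = 2·4, so 2 | g_0.
Assume 2 | g_j, so g_j = 2t for some integer t.
Then g_{j+1} = 7g_j + 10 = 7·(2t) + 10 = 2(7t + 5), so 2 | g_{j+1}.
By induction, 2 | g_n for all n ≥ 0.

2 | g_n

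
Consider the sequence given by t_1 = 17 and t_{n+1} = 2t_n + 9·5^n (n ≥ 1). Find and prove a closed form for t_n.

Claim: t_n = 2^n + 3·5^n.

Base case: t_1 = 17, and 2^1 + 3·5^1 = 2 + 15 = 17.
Assume t_r = 2^r + 3·5^r for some r ≥ 1.
Then t_{r+1} = 2t_r + 9·5^r = 2·(2^r + 3·5^r) + 9·5^r = 2^{r+1} + 6·5^r + 9·5^r = 2^{r+1} + 15·5^r = 2^{r+1} + 3·5^{r+1}.
This completes the inductive step, so t_n = 2^n + 3·5^n for all n ≥ 1.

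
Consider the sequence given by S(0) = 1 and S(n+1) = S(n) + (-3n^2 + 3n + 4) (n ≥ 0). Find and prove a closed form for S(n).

Claim: S(n) = -n^3 + 3n^2 + 2n + 1.

Base case: S(0) = 1, and -0^3 + 3·0^2 + 2·0 + 1 = 1.
Assume S(r) = -r^3 + 3r^2 + 2r + 1.
Then S(r+1) = S(r) + (-3r^2 + 3r + 4) = (-r^3 + 3r^2 + 2r + 1) + (-3r^2 + 3r + 4) = -r^3 + 5r + 5,
and -(r+1)^3 + 3·(r+1)^2 + 2·(r+1) + 1 = -r^3 + 5r + 5.
Hence S(n) = -n^3 + 3n^2 + 2n + 1 for every n ≥ 0, by induction.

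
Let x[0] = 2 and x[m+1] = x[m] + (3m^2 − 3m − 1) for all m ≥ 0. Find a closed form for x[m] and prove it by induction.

Claim: x[m] = m^3 − 3m^2 + m + 2.

Base case: x[0] = 2, and 0^3 − 3·0^2 + 0 + 2 = 2.
Assume x[k] = k^3 − 3k^2 + k + 2.
Then x[k+1] = x[k] + (3k^2 − 3k − 1) = (k^3 − 3k^2 + k + 2) + (3k^2 − 3k − 1) = k^3 − 2k + 1,
and (k+1)^3 − 3·(k+1)^2 + (k+1) + 2 = k^3 − 2k + 1.
By induction, x[m] = m^3 − 3m^2 + m + 2 for all m ≥ 0.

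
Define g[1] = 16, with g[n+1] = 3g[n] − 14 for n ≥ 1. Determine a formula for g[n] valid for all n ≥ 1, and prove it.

Claim: g[n] = 3^{n+1} + 7.

Base case: g[1] = 16, and 3^{1+1} + 7 = 9 + 7 = 16.
Assume g[k] = 3^{k+1} + 7 for some k ≥ 1.
Then g[k+1] = 3g[k] − 14 = 3·(3^{k+1} + 7) − 14 = 3^{k+2} + 21 − 14 = 3^{k+2} + 7.
So the formula holds for k+1, and by induction g[n] = 3^{n+1} + 7 for all n ≥ 1.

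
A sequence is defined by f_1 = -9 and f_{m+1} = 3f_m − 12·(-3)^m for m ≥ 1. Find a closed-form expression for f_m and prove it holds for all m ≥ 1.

Claim: f_m = -3^m + 2·(-3)^m.

Base case: f_1 = -9, and -3^1 + 2·(-3)^1 = -3 − 6 = -9.
Assume f_k = -3^k + 2·(-3)^k for some k ≥ 1.
Then f_{k+1} = 3f_k − 12·(-3)^k = 3·(-3^k + 2·(-3)^k) − 12·(-3)^k = -3^{k+1} + 6·(-3)^k − 12·(-3)^k = -3^{k+1} − 6·(-3)^k = -3^{k+1} + 2·(-3)^{k+1}.
This completes the inductive step, so f_m = -3^m + 2·(-3)^m for all m ≥ 1.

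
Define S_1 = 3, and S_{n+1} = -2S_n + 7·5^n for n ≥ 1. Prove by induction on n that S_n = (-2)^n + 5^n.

Base case: S_1 = 3, and (-2)^1 + 5^1 = -2 + 5 = 3.
Assume S_j = (-2)^j + 5^j for some j ≥ 1.
Then S_{j+1} = -2S_j + 7·5^j = -2·((-2)^j + 5^j) + 7·5^j = (-2)^{j+1} − 2·5^j + 7·5^j = (-2)^{j+1} + 5·5^j = (-2)^{j+1} + 5^{j+1}.
By induction, S_n = (-2)^n + 5^n for all n ≥ 1.

S_n = (-2)^n + 5^n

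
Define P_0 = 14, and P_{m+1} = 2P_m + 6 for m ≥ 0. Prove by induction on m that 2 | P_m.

Base case: P_0 = 14 = 2·7, so 2 | P_0.
Assume 2 | P_r, so P_r = 2t for some integer t.
Then P_{r+1} = 2P_r + 6 = 2·(2t) + 6 = 2(2t + 3), so 2 | P_{r+1}.
So the property holds for r+1, and by induction 2 | P_m for all m ≥ 0.

2 | P_m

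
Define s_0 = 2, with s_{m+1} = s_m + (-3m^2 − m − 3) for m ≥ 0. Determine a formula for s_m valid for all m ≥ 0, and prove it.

Claim: s_m = -m^3 + m^2 − 3m + 2.

Base case: s_0 = 2, and -0^3 + 0^2 − 3·0 + 2 = 2.
Assume s_j = -j^3 + j^2 − 3j + 2.
Then s_{j+1} = s_j + (-3j^2 − j − 3) = (-j^3 + j^2 − 3j + 2) + (-3j^2 − j − 3) = -j^3 − 2j^2 − 4j − 1,
and -(j+1)^3 + (j+1)^2 − 3·(j+1) + 2 = -j^3 − 2j^2 − 4j − 1.
This completes the inductive step, so s_m = -m^3 + m^2 − 3m + 2 for all m ≥ 0.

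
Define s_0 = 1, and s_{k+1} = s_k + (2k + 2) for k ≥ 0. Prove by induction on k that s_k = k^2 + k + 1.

Base case: s_0 = 1, and 0^2 + 0 + 1 = 1.
Assume s_m = m^2 + m + 1.
Then s_{m+1} = s_m + (2m + 2) = (m^2 + m + 1) + (2m + 2) = m^2 + 3m + 3,
and (m+1)^2 + (m+1) + 1 = m^2 + 3m + 3.
This completes the inductive step, so s_k = k^2 + k + 1 for all k ≥ 0.

s_k = k^2 + k + 1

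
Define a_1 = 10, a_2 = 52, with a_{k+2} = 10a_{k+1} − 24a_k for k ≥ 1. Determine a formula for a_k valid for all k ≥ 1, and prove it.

Claim: a_k = 6^k + 4^k.

Base cases: a_1 = 10 and 6^1 + 4^1 = 10; a_2 = 52 and 6^2 + 4^2 = 52.
Assume a_i = 6^i + 4^i for all 1 ≤ i ≤ j, where j ≥ 2.
Then a_{j+1} = 10a_j − 24a_{j−1} = 10·(6^j + 4^j) − 24·(6^{j−1} + 4^{j−1}) = (10·6 − 24)6^{j−1} + (10·4 − 24)4^{j−1} = 36·6^{j−1} + 16·4^{j−1} = 6^{j+1} + 4^{j+1}.
So the formula holds for j+1, and by strong induction a_k = 6^k + 4^k for all k ≥ 1.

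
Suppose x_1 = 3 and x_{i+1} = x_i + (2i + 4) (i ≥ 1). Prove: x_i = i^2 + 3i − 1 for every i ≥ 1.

Base case: x_1 = 3, and 1^2 + 3·1 − 1 = 3.
Assume x_j = j^2 + 3j − 1.
Then x_{j+1} = x_j + (2j + 4) = (j^2 + 3j − 1) + (2j + 4) = j^2 + 5j + 3,
and (j+1)^2 + 3·(j+1) − 1 = j^2 + 5j + 3.
Hence x_i = i^2 + 3i − 1 for every i ≥ 1, by induction.

x_i = i^2 + 3i − 1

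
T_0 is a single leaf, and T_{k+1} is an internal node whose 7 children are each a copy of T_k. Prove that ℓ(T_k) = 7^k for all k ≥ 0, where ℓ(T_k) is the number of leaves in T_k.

Base case: ℓ(T_0) = 1, and 7^0 = 1.
Assume ℓ(T_r) = 7^r.
Then ℓ(T_{r+1}) = 7·ℓ(T_r) = 7·7^r = 7^{r+1}.
By induction, ℓ(T_k) = 7^k for all k ≥ 0.

ℓ(T_k) = 7^k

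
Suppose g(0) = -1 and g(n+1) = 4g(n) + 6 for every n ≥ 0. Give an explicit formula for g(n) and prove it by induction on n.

Claim: g(n) = 4^n − 2.

Base case: g(0) = -1, and 4^0 − 2 = 1 − 2 = -1.
Assume g(j) = 4^j − 2 for some j ≥ 0.
Then g(j+1) = 4g(j) + 6 = 4·(4^j − 2) + 6 = 4^{j+1} − 8 + 6 = 4^{j+1} − 2.
Hence g(n) = 4^n − 2 for every n ≥ 0, by induction.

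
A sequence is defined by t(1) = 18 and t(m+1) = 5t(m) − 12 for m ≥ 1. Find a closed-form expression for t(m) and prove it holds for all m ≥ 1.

Claim: t(m) = 3·5^m + 3.

Base case: t(1) = 18, and 3·5^1 + 3 = 15 + 3 = 18.
Assume t(r) = 3·5^r + 3 for some r ≥ 1.
Then t(r+1) = 5t(r) − 12 = 5·(3·5^r + 3) − 12 = 15·5^r + 15 − 12 = 3·5^{r+1} + 3.
This completes the inductive step, so t(m) = 3·5^m + 3 for all m ≥ 1.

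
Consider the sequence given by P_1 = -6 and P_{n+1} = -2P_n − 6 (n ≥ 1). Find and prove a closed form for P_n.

Claim: P_n = 2·(-2)^n − 2.

Base case: P_1 = -6, and 2·(-2)^1 − 2 = -4 − 2 = -6.
Assume P_m = 2·(-2)^m − 2 for some m ≥ 1.
Then P_{m+1} = -2P_m − 6 = -2·(2·(-2)^m − 2) − 6 = -4·(-2)^m + 4 − 6 = 2·(-2)^{m+1} − 2.
So the formula holds for m+1, and by induction P_n = 2·(-2)^n − 2 for all n ≥ 1.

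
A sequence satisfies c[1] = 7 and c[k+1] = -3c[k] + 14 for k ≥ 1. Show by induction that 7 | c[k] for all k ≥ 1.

Base case: c[1] = 7 = 7·1, so 7 | c[1].
Assume 7 | c[j], so c[j] = 7t for some integer t.
Then c[j+1] = -3c[j] + 14 = -3·(7t) + 14 = 7(-3t + 2), so 7 | c[j+1].
This completes the inductive step, so 7 | c[k] for all k ≥ 1.

7 | c[k]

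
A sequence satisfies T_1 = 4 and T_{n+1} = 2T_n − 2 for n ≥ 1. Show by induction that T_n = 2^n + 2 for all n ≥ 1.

Base case: T_1 = 4, and 2^1 + 2 = 2 + 2 = 4.
Assume T_k = 2^k + 2 for some k ≥ 1.
Then T_{k+1} = 2T_k − 2 = 2·(2^k + 2) − 2 = 2^{k+1} + 4 − 2 = 2^{k+1} + 2.
By induction, T_n = 2^n + 2 for all n ≥ 1.

T_n = 2^n + 2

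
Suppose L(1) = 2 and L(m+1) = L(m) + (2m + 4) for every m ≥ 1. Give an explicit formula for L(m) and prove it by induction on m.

Claim: L(m) = m^2 + 3m − 2.

Base case: L(1) = 2, and 1^2 + 3·1 − 2 = 2.
Assume L(j) = j^2 + 3j − 2.
Then L(j+1) = L(j) + (2j + 4) = (j^2 + 3j − 2) + (2j + 4) = j^2 + 5j + 2,
and (j+1)^2 + 3·(j+1) − 2 = j^2 + 5j + 2.
Hence L(m) = m^2 + 3m − 2 for every m ≥ 1, by induction.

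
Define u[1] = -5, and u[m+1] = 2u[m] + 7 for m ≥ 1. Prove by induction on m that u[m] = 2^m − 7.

Base case: u[1] = -5, and 2^1 − 7 = 2 − 7 = -5.
Assume u[r] = 2^r − 7 for some r ≥ 1.
Then u[r+1] = 2u[r] + 7 = 2·(2^r − 7) + 7 = 2^{r+1} − 14 + 7 = 2^{r+1} − 7.
Hence u[m] = 2^m − 7 for every m ≥ 1, by induction.

u[m] = 2^m − 7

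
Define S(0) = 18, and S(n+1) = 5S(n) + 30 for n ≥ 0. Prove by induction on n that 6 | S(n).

Base case: S(0) = 18 = 6·3, so 6 | S(0).
Assume 6 | S(r), so S(r) = 6t for some integer t.
Then S(r+1) = 5S(r) + 30 = 5·(6t) + 30 = 6(5t + 5), so 6 | S(r+1).
By induction, 6 | S(n) for all n ≥ 0.

6 | S(n)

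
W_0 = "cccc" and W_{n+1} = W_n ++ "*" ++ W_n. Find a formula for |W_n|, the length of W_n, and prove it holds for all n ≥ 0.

Claim: |W_n| = 5·2^n − 1.

Base case: |W_0| = 4, and 5·2^0 − 1 = 4.
Assume |W_r| = 5·2^r − 1.
Then |W_{r+1}| = |W_r| + 1 + |W_r| = 2|W_r| + 1 = 2(5·2^r − 1) + 1 = 5·2^{r+1} − 2 + 1 = 5·2^{r+1} − 1.
By induction, |W_n| = 5·2^n − 1 for all n ≥ 0.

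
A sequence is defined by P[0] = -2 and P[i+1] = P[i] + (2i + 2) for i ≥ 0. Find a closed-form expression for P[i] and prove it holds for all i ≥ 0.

Claim: P[i] = i^2 + i − 2.

Base case: P[0] = -2, and 0^2 + 0 − 2 = -2.
Assume P[k] = k^2 + k − 2.
Then P[k+1] = P[k] + (2k + 2) = (k^2 + k − 2) + (2k + 2) = k^2 + 3k,
and (k+1)^2 + (k+1) − 2 = k^2 + 3k.
This completes the inductive step, so P[i] = i^2 + i − 2 for all i ≥ 0.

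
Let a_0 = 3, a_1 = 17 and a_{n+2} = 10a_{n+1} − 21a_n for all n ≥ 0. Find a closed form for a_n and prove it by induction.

Claim: a_n = 3^n + 2·7^n.

Base cases: a_0 = 3 and 3^0 + 2·7^0 = 3; a_1 = 17 and 3^1 + 2·7^1 = 17.
Assume a_j = 3^j + 2·7^j for all 0 ≤ j ≤ m, where m ≥ 1.
Then a_{m+1} = 10a_m − 21a_{m−1} = 10·(3^m + 2·7^m) − 21·(3^{m−1} + 2·7^{m−1}) = (10·3 − 21)3^{m−1} + 2·(10·7 − 21)7^{m−1} = 9·3^{m−1} + 98·7^{m−1} = 3^{m+1} + 2·7^{m+1}.
Hence a_n = 3^n + 2·7^n for every n ≥ 0, by strong induction.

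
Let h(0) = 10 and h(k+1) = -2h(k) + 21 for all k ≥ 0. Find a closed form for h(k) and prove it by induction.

Claim: h(k) = 3·(-2)^k + 7.

Base case: h(0) = 10, and 3·(-2)^0 + 7 = 3 + 7 = 10.
Assume h(m) = 3·(-2)^m + 7 for some m ≥ 0.
Then h(m+1) = -2h(m) + 21 = -2·(3·(-2)^m + 7) + 21 = -6·(-2)^m − 14 + 21 = 3·(-2)^{m+1} + 7.
By induction, h(k) = 3·(-2)^k + 7 for all k ≥ 0.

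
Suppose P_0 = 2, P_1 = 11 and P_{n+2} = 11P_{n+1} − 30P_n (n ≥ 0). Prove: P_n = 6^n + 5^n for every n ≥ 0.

Base cases: P_0 = 2 and 6^0 + 5^0 = 2; P_1 = 11 and 6^1 + 5^1 = 11.
Assume P_i = 6^i + 5^i for all 0 ≤ i ≤ j, where j ≥ 1.
Then P_{j+1} = 11P_j − 30P_{j−1} = 11·(6^j + 5^j) − 30·(6^{j−1} + 5^{j−1}) = (11·6 − 30)6^{j−1} + (11·5 − 30)5^{j−1} = 36·6^{j−1} + 25·5^{j−1} = 6^{j+1} + 5^{j+1}.
So the formula holds for j+1, and by strong induction P_n = 6^n + 5^n for all n ≥ 0.

P_n = 6^n + 5^n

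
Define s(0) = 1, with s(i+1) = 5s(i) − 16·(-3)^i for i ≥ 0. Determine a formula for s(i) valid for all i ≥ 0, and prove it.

Claim: s(i) = -5^i + 2·(-3)^i.

Base case: s(0) = 1, and -5^0 + 2·(-3)^0 = -1 + 2 = 1.
Assume s(k) = -5^k + 2·(-3)^k for some k ≥ 0.
Then s(k+1) = 5s(k) − 16·(-3)^k = 5·(-5^k + 2·(-3)^k) − 16·(-3)^k = -5^{k+1} + 10·(-3)^k − 16·(-3)^k = -5^{k+1} − 6·(-3)^k = -5^{k+1} + 2·(-3)^{k+1}.
By induction, s(i) = -5^i + 2·(-3)^i for all i ≥ 0.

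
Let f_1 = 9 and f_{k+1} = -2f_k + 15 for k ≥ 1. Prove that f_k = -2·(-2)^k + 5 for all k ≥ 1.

Base case: f_1 = 9, and -2·(-2)^1 + 5 = 4 + 5 = 9.
Assume f_m = -2·(-2)^m + 5 for some m ≥ 1.
Then f_{m+1} = -2f_m + 15 = -2·(-2·(-2)^m + 5) + 15 = 4·(-2)^m − 10 + 15 = -2·(-2)^{m+1} + 5.
So the formula holds for m+1, and by induction f_k = -2·(-2)^k + 5 for all k ≥ 1.

f_k = -2·(-2)^k + 5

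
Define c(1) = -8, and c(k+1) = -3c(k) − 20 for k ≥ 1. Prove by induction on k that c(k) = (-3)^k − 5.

Base case: c(1) = -8, and (-3)^1 − 5 = -3 − 5 = -8.
Assume c(j) = (-3)^j − 5 for some j ≥ 1.
Then c(j+1) = -3c(j) − 20 = -3·((-3)^j − 5) − 20 = -3·(-3)^j + 15 − 20 = (-3)^{j+1} − 5.
By induction, c(k) = (-3)^k − 5 for all k ≥ 1.

c(k) = (-3)^k − 5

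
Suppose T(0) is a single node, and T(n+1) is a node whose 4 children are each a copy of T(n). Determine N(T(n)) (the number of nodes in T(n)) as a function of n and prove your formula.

Claim: N(T(n)) = (4^{n+1} − 1)/3.

Base case: N(T(0)) = 1, and (4^{0+1} − 1)/3 = 1.
Assume N(T(m)) = (4^{m+1} − 1)/3.
Then N(T(m+1)) = 1 + 4N(T(m)) = 1 + 4·(4^{m+1} − 1)/3 = 1 + (4^{m+2} − 4)/3 = (3 + 4^{m+2} − 4)/3 = (4^{m+2} − 1)/3.
By induction, N(T(n)) = (4^{n+1} − 1)/3 for all n ≥ 0.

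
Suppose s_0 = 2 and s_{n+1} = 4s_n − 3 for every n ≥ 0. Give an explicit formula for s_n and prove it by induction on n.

Claim: s_n = 4^n + 1.

Base case: s_0 = 2, and 4^0 + 1 = 1 + 1 = 2.
Assume s_k = 4^k + 1 for some k ≥ 0.
Then s_{k+1} = 4s_k − 3 = 4·(4^k + 1) − 3 = 4^{k+1} + 4 − 3 = 4^{k+1} + 1.
Hence s_n = 4^n + 1 for every n ≥ 0, by induction.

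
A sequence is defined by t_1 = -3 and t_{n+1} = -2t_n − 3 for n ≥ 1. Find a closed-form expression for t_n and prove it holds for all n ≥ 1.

Claim: t_n = (-2)^n − 1.

Base case: t_1 = -3, and (-2)^1 − 1 = -2 − 1 = -3.
Assume t_m = (-2)^m − 1 for some m ≥ 1.
Then t_{m+1} = -2t_m − 3 = -2·((-2)^m − 1) − 3 = -2·(-2)^m + 2 − 3 = (-2)^{m+1} − 1.
By induction, t_n = (-2)^n − 1 for all n ≥ 1.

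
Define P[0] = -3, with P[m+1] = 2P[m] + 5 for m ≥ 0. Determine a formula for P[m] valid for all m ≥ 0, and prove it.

Claim: P[m] = 2^{m+1} − 5.

Base case: P[0] = -3, and 2^{0+1} − 5 = 2 − 5 = -3.
Assume P[j] = 2^{j+1} − 5 for some j ≥ 0.
Then P[j+1] = 2P[j] + 5 = 2·(2^{j+1} − 5) + 5 = 2^{j+2} − 10 + 5 = 2^{j+2} − 5.
Hence P[m] = 2^{m+1} − 5 for every m ≥ 0, by induction.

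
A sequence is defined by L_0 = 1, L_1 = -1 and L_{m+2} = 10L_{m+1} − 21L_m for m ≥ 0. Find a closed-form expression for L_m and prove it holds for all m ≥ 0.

Claim: L_m = -7^m + 2·3^m.

Base cases: L_0 = 1 and -7^0 + 2·3^0 = 1; L_1 = -1 and -7^1 + 2·3^1 = -1.
Assume L_i = -7^i + 2·3^i for all 0 ≤ i ≤ j, where j ≥ 1.
Then L_{j+1} = 10L_j − 21L_{j−1} = 10·(-7^j + 2·3^j) − 21·(-7^{j−1} + 2·3^{j−1}) = -(10·7 − 21)7^{j−1} + 2·(10·3 − 21)3^{j−1} = -49·7^{j−1} + 18·3^{j−1} = -7^{j+1} + 2·3^{j+1}.
This completes the inductive step, so L_m = -7^m + 2·3^m for all m ≥ 0.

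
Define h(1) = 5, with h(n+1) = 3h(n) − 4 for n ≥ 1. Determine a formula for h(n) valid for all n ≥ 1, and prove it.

Claim: h(n) = 3^n + 2.

Base case: h(1) = 5, and 3^1 + 2 = 3 + 2 = 5.
Assume h(m) = 3^m + 2 for some m ≥ 1.
Then h(m+1) = 3h(m) − 4 = 3·(3^m + 2) − 4 = 3^{m+1} + 6 − 4 = 3^{m+1} + 2.
Hence h(n) = 3^n + 2 for every n ≥ 1, by induction.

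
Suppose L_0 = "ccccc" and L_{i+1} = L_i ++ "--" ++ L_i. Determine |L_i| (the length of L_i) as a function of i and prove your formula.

Claim: |L_i| = 7·2^i − 2.

Base case: |L_0| = 5, and 7·2^0 − 2 = 5.
Assume |L_m| = 7·2^m − 2.
Then |L_{m+1}| = |L_m| + 2 + |L_m| = 2|L_m| + 2 = 2(7·2^m − 2) + 2 = 7·2^{m+1} − 4 + 2 = 7·2^{m+1} − 2.
This completes the inductive step, so |L_i| = 7·2^i − 2 for all i ≥ 0.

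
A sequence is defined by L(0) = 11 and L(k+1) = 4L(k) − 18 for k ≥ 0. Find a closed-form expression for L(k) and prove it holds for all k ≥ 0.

Claim: L(k) = 5·4^k + 6.

Base case: L(0) = 11, and 5·4^0 + 6 = 5 + 6 = 11.
Assume L(r) = 5·4^r + 6 for some r ≥ 0.
Then L(r+1) = 4L(r) − 18 = 4·(5·4^r + 6) − 18 = 20·4^r + 24 − 18 = 5·4^{r+1} + 6.
By induction, L(k) = 5·4^k + 6 for all k ≥ 0.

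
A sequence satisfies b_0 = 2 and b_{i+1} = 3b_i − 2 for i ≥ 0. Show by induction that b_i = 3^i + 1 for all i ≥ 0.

Base case: b_0 = 2, and 3^0 + 1 = 1 + 1 = 2.
Assume b_m = 3^m + 1 for some m ≥ 0.
Then b_{m+1} = 3b_m − 2 = 3·(3^m + 1) − 2 = 3^{m+1} + 3 − 2 = 3^{m+1} + 1.
Hence b_i = 3^i + 1 for every i ≥ 0, by induction.

b_i = 3^i + 1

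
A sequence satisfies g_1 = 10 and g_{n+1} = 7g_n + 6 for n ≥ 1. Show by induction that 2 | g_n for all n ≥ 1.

Base case: g_1 = 10 = 2·5, so 2 | g_1.
Assume 2 | g_r, so g_r = 2t for some integer t.
Then g_{r+1} = 7g_r + 6 = 7·(2t) + 6 = 2(7t + 3), so 2 | g_{r+1}.
This completes the inductive step, so 2 | g_n for all n ≥ 1.

2 | g_n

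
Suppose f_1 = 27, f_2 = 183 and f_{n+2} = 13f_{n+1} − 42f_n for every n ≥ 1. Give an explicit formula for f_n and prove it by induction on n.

Claim: f_n = 3·7^n + 6^n.

Base cases: f_1 = 27 and 3·7^1 + 6^1 = 27; f_2 = 183 and 3·7^2 + 6^2 = 183.
Assume f_j = 3·7^j + 6^j for all 1 ≤ j ≤ r, where r ≥ 2.
Then f_{r+1} = 13f_r − 42f_{r−1} = 13·(3·7^r + 6^r) − 42·(3·7^{r−1} + 6^{r−1}) = 3·(13·7 − 42)7^{r−1} + (13·6 − 42)6^{r−1} = 147·7^{r−1} + 36·6^{r−1} = 3·7^{r+1} + 6^{r+1}.
By strong induction, f_n = 3·7^n + 6^n for all n ≥ 1.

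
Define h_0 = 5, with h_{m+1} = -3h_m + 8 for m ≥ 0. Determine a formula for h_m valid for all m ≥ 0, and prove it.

Claim: h_m = 3·(-3)^m + 2.

Base case: h_0 = 5, and 3·(-3)^0 + 2 = 3 + 2 = 5.
Assume h_r = 3·(-3)^r + 2 for some r ≥ 0.
Then h_{r+1} = -3h_r + 8 = -3·(3·(-3)^r + 2) + 8 = -9·(-3)^r − 6 + 8 = 3·(-3)^{r+1} + 2.
By induction, h_m = 3·(-3)^m + 2 for all m ≥ 0.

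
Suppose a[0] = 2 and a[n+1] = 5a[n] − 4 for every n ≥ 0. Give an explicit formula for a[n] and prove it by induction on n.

Claim: a[n] = 5^n + 1.

Base case: a[0] = 2, and 5^0 + 1 = 1 + 1 = 2.
Assume a[k] = 5^k + 1 for some k ≥ 0.
Then a[k+1] = 5a[k] − 4 = 5·(5^k + 1) − 4 = 5^{k+1} + 5 − 4 = 5^{k+1} + 1.
So the formula holds for k+1, and by induction a[n] = 5^n + 1 for all n ≥ 0.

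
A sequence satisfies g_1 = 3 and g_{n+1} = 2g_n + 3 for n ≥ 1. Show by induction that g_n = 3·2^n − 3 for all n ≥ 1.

Base case: g_1 = 3, and 3·2^1 − 3 = 6 − 3 = 3.
Assume g_k = 3·2^k − 3 for some k ≥ 1.
Then g_{k+1} = 2g_k + 3 = 2·(3·2^k − 3) + 3 = 6·2^k − 6 + 3 = 3·2^{k+1} − 3.
This completes the inductive step, so g_n = 3·2^n − 3 for all n ≥ 1.

g_n = 3·2^n − 3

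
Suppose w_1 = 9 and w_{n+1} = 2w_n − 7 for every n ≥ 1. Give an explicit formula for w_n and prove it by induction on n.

Claim: w_n = 2^n + 7.

Base case: w_1 = 9, and 2^1 + 7 = 2 + 7 = 9.
Assume w_j = 2^j + 7 for some j ≥ 1.
Then w_{j+1} = 2w_j − 7 = 2·(2^j + 7) − 7 = 2^{j+1} + 14 − 7 = 2^{j+1} + 7.
Hence w_n = 2^n + 7 for every n ≥ 1, by induction.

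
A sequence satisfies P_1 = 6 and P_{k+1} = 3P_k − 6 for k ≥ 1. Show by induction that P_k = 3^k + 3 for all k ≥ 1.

Base case: P_1 = 6, and 3^1 + 3 = 3 + 3 = 6.
Assume P_r = 3^r + 3 for some r ≥ 1.
Then P_{r+1} = 3P_r − 6 = 3·(3^r + 3) − 6 = 3^{r+1} + 9 − 6 = 3^{r+1} + 3.
By induction, P_k = 3^k + 3 for all k ≥ 1.

P_k = 3^k + 3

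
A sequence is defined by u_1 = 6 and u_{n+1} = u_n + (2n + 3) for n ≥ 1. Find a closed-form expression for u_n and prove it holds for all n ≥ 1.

Claim: u_n = n^2 + 2n + 3.

Base case: u_1 = 6, and 1^2 + 2·1 + 3 = 6.
Assume u_j = j^2 + 2j + 3.
Then u_{j+1} = u_j + (2j + 3) = (j^2 + 2j + 3) + (2j + 3) = j^2 + 4j + 6,
and (j+1)^2 + 2·(j+1) + 3 = j^2 + 4j + 6.
By induction, u_n = n^2 + 2n + 3 for all n ≥ 1.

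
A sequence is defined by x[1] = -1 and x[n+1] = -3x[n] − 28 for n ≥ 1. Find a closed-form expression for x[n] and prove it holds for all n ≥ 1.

Claim: x[n] = -2·(-3)^n − 7.

Base case: x[1] = -1, and -2·(-3)^1 − 7 = 6 − 7 = -1.
Assume x[j] = -2·(-3)^j − 7 for some j ≥ 1.
Then x[j+1] = -3x[j] − 28 = -3·(-2·(-3)^j − 7) − 28 = 6·(-3)^j + 21 − 28 = -2·(-3)^{j+1} − 7.
This completes the inductive step, so x[n] = -2·(-3)^n − 7 for all n ≥ 1.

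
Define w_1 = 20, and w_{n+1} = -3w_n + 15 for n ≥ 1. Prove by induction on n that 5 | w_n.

Base case: w_1 = 20 = 5·4, so 5 | w_1.
Assume 5 | w_k, so w_k = 5t for some integer t.
Then w_{k+1} = -3w_k + 15 = -3·(5t) + 15 = 5(-3t + 3), so 5 | w_{k+1}.
By induction, 5 | w_n for all n ≥ 1.

5 | w_n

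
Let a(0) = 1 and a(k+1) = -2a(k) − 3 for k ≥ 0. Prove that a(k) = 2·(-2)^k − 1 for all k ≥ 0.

Base case: a(0) = 1, and 2·(-2)^0 − 1 = 2 − 1 = 1.
Assume a(m) = 2·(-2)^m − 1 for some m ≥ 0.
Then a(m+1) = -2a(m) − 3 = -2·(2·(-2)^m − 1) − 3 = -4·(-2)^m + 2 − 3 = 2·(-2)^{m+1} − 1.
This completes the inductive step, so a(k) = 2·(-2)^k − 1 for all k ≥ 0.

a(k) = 2·(-2)^k − 1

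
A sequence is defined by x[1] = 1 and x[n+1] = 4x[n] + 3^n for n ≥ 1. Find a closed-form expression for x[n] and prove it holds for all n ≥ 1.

Claim: x[n] = 4^n − 3^n.

Base case: x[1] = 1, and 4^1 − 3^1 = 4 − 3 = 1.
Assume x[r] = 4^r − 3^r for some r ≥ 1.
Then x[r+1] = 4x[r] + 3^r = 4·(4^r − 3^r) + 3^r = 4^{r+1} − 4·3^r + 3^r = 4^{r+1} − 3·3^r = 4^{r+1} − 3^{r+1}.
Hence x[n] = 4^n − 3^n for every n ≥ 1, by induction.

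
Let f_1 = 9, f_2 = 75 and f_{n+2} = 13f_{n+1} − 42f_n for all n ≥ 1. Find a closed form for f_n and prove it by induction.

Claim: f_n = 3·7^n − 2·6^n.

Base cases: f_1 = 9 and 3·7^1 − 2·6^1 = 9; f_2 = 75 and 3·7^2 − 2·6^2 = 75.
Assume f_i = 3·7^i − 2·6^i for all 1 ≤ i ≤ j, where j ≥ 2.
Then f_{j+1} = 13f_j − 42f_{j−1} = 13·(3·7^j − 2·6^j) − 42·(3·7^{j−1} − 2·6^{j−1}) = 3·(13·7 − 42)7^{j−1} − 2·(13·6 − 42)6^{j−1} = 147·7^{j−1} − 72·6^{j−1} = 3·7^{j+1} − 2·6^{j+1}.
By strong induction, f_n = 3·7^n − 2·6^n for all n ≥ 1.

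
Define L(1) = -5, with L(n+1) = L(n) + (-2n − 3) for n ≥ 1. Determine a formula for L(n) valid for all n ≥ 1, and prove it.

Claim: L(n) = -n^2 − 2n − 2.

Base case: L(1) = -5, and -1^2 − 2·1 − 2 = -5.
Assume L(r) = -r^2 − 2r − 2.
Then L(r+1) = L(r) + (-2r − 3) = (-r^2 − 2r − 2) + (-2r − 3) = -r^2 − 4r − 5,
and -(r+1)^2 − 2·(r+1) − 2 = -r^2 − 4r − 5.
Hence L(n) = -n^2 − 2n − 2 for every n ≥ 1, by induction.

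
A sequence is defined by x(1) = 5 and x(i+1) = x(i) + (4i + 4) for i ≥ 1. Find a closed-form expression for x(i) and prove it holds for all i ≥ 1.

Claim: x(i) = 2i^2 + 2i + 1.

Base case: x(1) = 5, and 2·1^2 + 2·1 + 1 = 5.
Assume x(k) = 2k^2 + 2k + 1.
Then x(k+1) = x(k) + (4k + 4) = (2k^2 + 2k + 1) + (4k + 4) = 2k^2 + 6k + 5,
and 2·(k+1)^2 + 2·(k+1) + 1 = 2k^2 + 6k + 5.
Hence x(i) = 2i^2 + 2i + 1 for every i ≥ 1, by induction.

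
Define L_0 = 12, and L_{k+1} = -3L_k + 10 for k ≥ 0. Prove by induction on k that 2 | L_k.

Base case: L_0 = 12 = 2·6, so 2 | L_0.
Assume 2 | L_m, so L_m = 2t for some integer t.
Then L_{m+1} = -3L_m + 10 = -3·(2t) + 10 = 2(-3t + 5), so 2 | L_{m+1}.
This completes the inductive step, so 2 | L_k for all k ≥ 0.

2 | L_k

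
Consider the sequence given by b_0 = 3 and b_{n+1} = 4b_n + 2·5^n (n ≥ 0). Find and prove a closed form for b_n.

Claim: b_n = 4^n + 2·5^n.

Base case: b_0 = 3, and 4^0 + 2·5^0 = 1 + 2 = 3.
Assume b_r = 4^r + 2·5^r for some r ≥ 0.
Then b_{r+1} = 4b_r + 2·5^r = 4·(4^r + 2·5^r) + 2·5^r = 4^{r+1} + 8·5^r + 2·5^r = 4^{r+1} + 10·5^r = 4^{r+1} + 2·5^{r+1}.
This completes the inductive step, so b_n = 4^n + 2·5^n for all n ≥ 0.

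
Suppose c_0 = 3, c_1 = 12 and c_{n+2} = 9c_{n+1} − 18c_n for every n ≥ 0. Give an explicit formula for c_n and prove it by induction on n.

Claim: c_n = 6^n + 2·3^n.

Base cases: c_0 = 3 and 6^0 + 2·3^0 = 3; c_1 = 12 and 6^1 + 2·3^1 = 12.
Assume c_j = 6^j + 2·3^j for all 0 ≤ j ≤ m, where m ≥ 1.
Then c_{m+1} = 9c_m − 18c_{m−1} = 9·(6^m + 2·3^m) − 18·(6^{m−1} + 2·3^{m−1}) = (9·6 − 18)6^{m−1} + 2·(9·3 − 18)3^{m−1} = 36·6^{m−1} + 18·3^{m−1} = 6^{m+1} + 2·3^{m+1}.
So the formula holds for m+1, and by strong induction c_n = 6^n + 2·3^n for all n ≥ 0.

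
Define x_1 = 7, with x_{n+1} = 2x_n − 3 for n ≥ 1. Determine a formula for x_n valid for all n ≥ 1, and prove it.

Claim: x_n = 2^{n+1} + 3.

Base case: x_1 = 7, and 2^{1+1} + 3 = 4 + 3 = 7.
Assume x_j = 2^{j+1} + 3 for some j ≥ 1.
Then x_{j+1} = 2x_j − 3 = 2·(2^{j+1} + 3) − 3 = 2^{j+2} + 6 − 3 = 2^{j+2} + 3.
By induction, x_n = 2^{n+1} + 3 for all n ≥ 1.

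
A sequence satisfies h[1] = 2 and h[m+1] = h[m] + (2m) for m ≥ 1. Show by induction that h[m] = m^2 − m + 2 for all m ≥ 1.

Base case: h[1] = 2, and 1^2 − 1 + 2 = 2.
Assume h[j] = j^2 − j + 2.
Then h[j+1] = h[j] + (2j) = (j^2 − j + 2) + (2j) = j^2 + j + 2,
and (j+1)^2 − (j+1) + 2 = j^2 + j + 2.
By induction, h[m] = m^2 − m + 2 for all m ≥ 1.

h[m] = m^2 − m + 2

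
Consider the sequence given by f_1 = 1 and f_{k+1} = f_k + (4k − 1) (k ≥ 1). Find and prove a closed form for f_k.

Claim: f_k = 2k^2 − 3k + 2.

Base case: f_1 = 1, and 2·1^2 − 3·1 + 2 = 1.
Assume f_r = 2r^2 − 3r + 2.
Then f_{r+1} = f_r + (4r − 1) = (2r^2 − 3r + 2) + (4r − 1) = 2r^2 + r + 1,
and 2·(r+1)^2 − 3·(r+1) + 2 = 2r^2 + r + 1.
This completes the inductive step, so f_k = 2k^2 − 3k + 2 for all k ≥ 1.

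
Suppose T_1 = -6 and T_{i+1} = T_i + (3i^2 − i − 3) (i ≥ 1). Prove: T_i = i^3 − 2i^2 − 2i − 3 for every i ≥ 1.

Base case: T_1 = -6, and 1^3 − 2·1^2 − 2·1 − 3 = -6.
Assume T_j = j^3 − 2j^2 − 2j − 3.
Then T_{j+1} = T_j + (3j^2 − j − 3) = (j^3 − 2j^2 − 2j − 3) + (3j^2 − j − 3) = j^3 + j^2 − 3j − 6,
and (j+1)^3 − 2·(j+1)^2 − 2·(j+1) − 3 = j^3 + j^2 − 3j − 6.
Hence T_i = i^3 − 2i^2 − 2i − 3 for every i ≥ 1, by induction.

T_i = i^3 − 2i^2 − 2i − 3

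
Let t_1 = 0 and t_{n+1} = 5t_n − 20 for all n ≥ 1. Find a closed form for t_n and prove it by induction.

Claim: t_n = -5^n + 5.

Base case: t_1 = 0, and -5^1 + 5 = -5 + 5 = 0.
Assume t_j = -5^j + 5 for some j ≥ 1.
Then t_{j+1} = 5t_j − 20 = 5·(-5^j + 5) − 20 = -5^{j+1} + 25 − 20 = -5^{j+1} + 5.
This completes the inductive step, so t_n = -5^n + 5 for all n ≥ 1.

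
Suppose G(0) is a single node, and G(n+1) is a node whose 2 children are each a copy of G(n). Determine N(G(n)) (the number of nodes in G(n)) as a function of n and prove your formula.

Claim: N(G(n)) = 2^{n+1} − 1.

Base case: N(G(0)) = 1, and 2^{0+1} − 1 = 1.
Assume N(G(j)) = 2^{j+1} − 1.
Then N(G(j+1)) = 1 + 2N(G(j)) = 1 + 2(2^{j+1} − 1) = 2^{j+2} − 2 + 1 = 2^{j+2} − 1.
Hence N(G(n)) = 2^{n+1} − 1 for every n ≥ 0, by induction.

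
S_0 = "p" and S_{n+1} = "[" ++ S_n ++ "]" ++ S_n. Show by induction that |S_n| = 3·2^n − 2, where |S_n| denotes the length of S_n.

Base case: |S_0| = 1, and 3·2^0 − 2 = 1.
Assume |S_k| = 3·2^k − 2.
Then |S_{k+1}| = 1 + |S_k| + 1 + |S_k| = 2|S_k| + 2 = 2(3·2^k − 2) + 2 = 3·2^{k+1} − 4 + 2 = 3·2^{k+1} − 2.
This completes the inductive step, so |S_n| = 3·2^n − 2 for all n ≥ 0.

|S_n| = 3·2^n − 2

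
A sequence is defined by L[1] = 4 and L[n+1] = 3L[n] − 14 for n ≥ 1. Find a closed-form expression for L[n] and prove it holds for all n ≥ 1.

Claim: L[n] = -3^n + 7.

Base case: L[1] = 4, and -3^1 + 7 = -3 + 7 = 4.
Assume L[j] = -3^j + 7 for some j ≥ 1.
Then L[j+1] = 3L[j] − 14 = 3·(-3^j + 7) − 14 = -3^{j+1} + 21 − 14 = -3^{j+1} + 7.
Hence L[n] = -3^n + 7 for every n ≥ 1, by induction.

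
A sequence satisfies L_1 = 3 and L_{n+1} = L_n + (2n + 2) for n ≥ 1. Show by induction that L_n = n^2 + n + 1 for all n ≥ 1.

Base case: L_1 = 3, and 1^2 + 1 + 1 = 3.
Assume L_m = m^2 + m + 1.
Then L_{m+1} = L_m + (2m + 2) = (m^2 + m + 1) + (2m + 2) = m^2 + 3m + 3,
and (m+1)^2 + (m+1) + 1 = m^2 + 3m + 3.
This completes the inductive step, so L_n = n^2 + n + 1 for all n ≥ 1.

L_n = n^2 + n + 1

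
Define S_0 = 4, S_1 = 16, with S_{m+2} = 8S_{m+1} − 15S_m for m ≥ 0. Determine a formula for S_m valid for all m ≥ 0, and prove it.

Claim: S_m = 2·3^m + 2·5^m.

Base cases: S_0 = 4 and 2·3^0 + 2·5^0 = 4; S_1 = 16 and 2·3^1 + 2·5^1 = 16.
Assume S_i = 2·3^i + 2·5^i for all 0 ≤ i ≤ j, where j ≥ 1.
Then S_{j+1} = 8S_j − 15S_{j−1} = 8·(2·3^j + 2·5^j) − 15·(2·3^{j−1} + 2·5^{j−1}) = 2·(8·3 − 15)3^{j−1} + 2·(8·5 − 15)5^{j−1} = 18·3^{j−1} + 50·5^{j−1} = 2·3^{j+1} + 2·5^{j+1}.
So the formula holds for j+1, and by strong induction S_m = 2·3^m + 2·5^m for all m ≥ 0.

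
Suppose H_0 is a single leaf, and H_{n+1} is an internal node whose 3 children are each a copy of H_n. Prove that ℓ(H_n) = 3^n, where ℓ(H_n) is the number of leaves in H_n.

Base case: ℓ(H_0) = 1, and 3^0 = 1.
Assume ℓ(H_r) = 3^r.
Then ℓ(H_{r+1}) = 3·ℓ(H_r) = 3·3^r = 3^{r+1}.
So the formula holds for r+1, and by induction ℓ(H_n) = 3^n for all n ≥ 0.

ℓ(H_n) = 3^n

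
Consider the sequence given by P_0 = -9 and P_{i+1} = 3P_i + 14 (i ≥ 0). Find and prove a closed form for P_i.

Claim: P_i = -2·3^i − 7.

Base case: P_0 = -9, and -2·3^0 − 7 = -2 − 7 = -9.
Assume P_k = -2·3^k − 7 for some k ≥ 0.
Then P_{k+1} = 3P_k + 14 = 3·(-2·3^k − 7) + 14 = -6·3^k − 21 + 14 = -2·3^{k+1} − 7.
Hence P_i = -2·3^i − 7 for every i ≥ 0, by induction.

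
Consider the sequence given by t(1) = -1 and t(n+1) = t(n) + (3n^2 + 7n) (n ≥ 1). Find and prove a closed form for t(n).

Claim: t(n) = n^3 + 2n^2 − 3n − 1.

Base case: t(1) = -1, and 1^3 + 2·1^2 − 3·1 − 1 = -1.
Assume t(r) = r^3 + 2r^2 − 3r − 1.
Then t(r+1) = t(r) + (3r^2 + 7r) = (r^3 + 2r^2 − 3r − 1) + (3r^2 + 7r) = r^3 + 5r^2 + 4r − 1,
and (r+1)^3 + 2·(r+1)^2 − 3·(r+1) − 1 = r^3 + 5r^2 + 4r − 1.
By induction, t(n) = n^3 + 2n^2 − 3n − 1 for all n ≥ 1.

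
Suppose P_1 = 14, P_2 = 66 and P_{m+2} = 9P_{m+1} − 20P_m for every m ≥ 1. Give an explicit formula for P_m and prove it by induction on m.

Claim: P_m = 4^m + 2·5^m.

Base cases: P_1 = 14 and 4^1 + 2·5^1 = 14; P_2 = 66 and 4^2 + 2·5^2 = 66.
Assume P_j = 4^j + 2·5^j for all 1 ≤ j ≤ r, where r ≥ 2.
Then P_{r+1} = 9P_r − 20P_{r−1} = 9·(4^r + 2·5^r) − 20·(4^{r−1} + 2·5^{r−1}) = (9·4 − 20)4^{r−1} + 2·(9·5 − 20)5^{r−1} = 16·4^{r−1} + 50·5^{r−1} = 4^{r+1} + 2·5^{r+1}.
So the formula holds for r+1, and by strong induction P_m = 4^m + 2·5^m for all m ≥ 1.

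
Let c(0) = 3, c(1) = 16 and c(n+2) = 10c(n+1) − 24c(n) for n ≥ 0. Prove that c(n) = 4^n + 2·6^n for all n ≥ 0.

Base cases: c(0) = 3 and 4^0 + 2·6^0 = 3; c(1) = 16 and 4^1 + 2·6^1 = 16.
Assume c(j) = 4^j + 2·6^j for all 0 ≤ j ≤ m, where m ≥ 1.
Then c(m+1) = 10c(m) − 24c(m−1) = 10·(4^m + 2·6^m) − 24·(4^{m−1} + 2·6^{m−1}) = (10·4 − 24)4^{m−1} + 2·(10·6 − 24)6^{m−1} = 16·4^{m−1} + 72·6^{m−1} = 4^{m+1} + 2·6^{m+1}.
By strong induction, c(n) = 4^n + 2·6^n for all n ≥ 0.

c(n) = 4^n + 2·6^n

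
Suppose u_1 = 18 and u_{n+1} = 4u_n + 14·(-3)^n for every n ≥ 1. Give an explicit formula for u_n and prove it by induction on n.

Claim: u_n = 3·4^n − 2·(-3)^n.

Base case: u_1 = 18, and 3·4^1 − 2·(-3)^1 = 12 + 6 = 18.
Assume u_r = 3·4^r − 2·(-3)^r for some r ≥ 1.
Then u_{r+1} = 4u_r + 14·(-3)^r = 4·(3·4^r − 2·(-3)^r) + 14·(-3)^r = 3·4^{r+1} − 8·(-3)^r + 14·(-3)^r = 3·4^{r+1} + 6·(-3)^r = 3·4^{r+1} − 2·(-3)^{r+1}.
Hence u_n = 3·4^n − 2·(-3)^n for every n ≥ 1, by induction.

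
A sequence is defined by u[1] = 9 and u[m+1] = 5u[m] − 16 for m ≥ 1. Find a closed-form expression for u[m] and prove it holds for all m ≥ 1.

Claim: u[m] = 5^m + 4.

Base case: u[1] = 9, and 5^1 + 4 = 5 + 4 = 9.
Assume u[r] = 5^r + 4 for some r ≥ 1.
Then u[r+1] = 5u[r] − 16 = 5·(5^r + 4) − 16 = 5^{r+1} + 20 − 16 = 5^{r+1} + 4.
This completes the inductive step, so u[m] = 5^m + 4 for all m ≥ 1.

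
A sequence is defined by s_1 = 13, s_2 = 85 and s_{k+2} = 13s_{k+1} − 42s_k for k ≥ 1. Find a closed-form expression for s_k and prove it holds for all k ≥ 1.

Claim: s_k = 7^k + 6^k.

Base cases: s_1 = 13 and 7^1 + 6^1 = 13; s_2 = 85 and 7^2 + 6^2 = 85.
Assume s_j = 7^j + 6^j for all 1 ≤ j ≤ m, where m ≥ 2.
Then s_{m+1} = 13s_m − 42s_{m−1} = 13·(7^m + 6^m) − 42·(7^{m−1} + 6^{m−1}) = (13·7 − 42)7^{m−1} + (13·6 − 42)6^{m−1} = 49·7^{m−1} + 36·6^{m−1} = 7^{m+1} + 6^{m+1}.
This completes the inductive step, so s_k = 7^k + 6^k for all k ≥ 1.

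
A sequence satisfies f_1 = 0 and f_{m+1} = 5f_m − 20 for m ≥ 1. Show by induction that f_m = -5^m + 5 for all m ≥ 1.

Base case: f_1 = 0, and -5^1 + 5 = -5 + 5 = 0.
Assume f_j = -5^j + 5 for some j ≥ 1.
Then f_{j+1} = 5f_j − 20 = 5·(-5^j + 5) − 20 = -5^{j+1} + 25 − 20 = -5^{j+1} + 5.
Hence f_m = -5^m + 5 for every m ≥ 1, by induction.

f_m = -5^m + 5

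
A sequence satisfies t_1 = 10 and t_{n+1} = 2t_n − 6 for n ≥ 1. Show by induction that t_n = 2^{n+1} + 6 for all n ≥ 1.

Base case: t_1 = 10, and 2^{1+1} + 6 = 4 + 6 = 10.
Assume t_j = 2^{j+1} + 6 for some j ≥ 1.
Then t_{j+1} = 2t_j − 6 = 2·(2^{j+1} + 6) − 6 = 2^{j+2} + 12 − 6 = 2^{j+2} + 6.
Hence t_n = 2^{n+1} + 6 for every n ≥ 1, by induction.

t_n = 2^{n+1} + 6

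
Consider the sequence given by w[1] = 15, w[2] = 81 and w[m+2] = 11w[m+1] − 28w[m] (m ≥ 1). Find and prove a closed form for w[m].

Claim: w[m] = 2·4^m + 7^m.

Base cases: w[1] = 15 and 2·4^1 + 7^1 = 15; w[2] = 81 and 2·4^2 + 7^2 = 81.
Assume w[j] = 2·4^j + 7^j for all 1 ≤ j ≤ k, where k ≥ 2.
Then w[k+1] = 11w[k] − 28w[k−1] = 11·(2·4^k + 7^k) − 28·(2·4^{k−1} + 7^{k−1}) = 2·(11·4 − 28)4^{k−1} + (11·7 − 28)7^{k−1} = 32·4^{k−1} + 49·7^{k−1} = 2·4^{k+1} + 7^{k+1}.
Hence w[m] = 2·4^m + 7^m for every m ≥ 1, by strong induction.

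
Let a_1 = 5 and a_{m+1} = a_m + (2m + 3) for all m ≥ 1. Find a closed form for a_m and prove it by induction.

Claim: a_m = m^2 + 2m + 2.

Base case: a_1 = 5, and 1^2 + 2·1 + 2 = 5.
Assume a_r = r^2 + 2r + 2.
Then a_{r+1} = a_r + (2r + 3) = (r^2 + 2r + 2) + (2r + 3) = r^2 + 4r + 5,
and (r+1)^2 + 2·(r+1) + 2 = r^2 + 4r + 5.
Hence a_m = m^2 + 2m + 2 for every m ≥ 1, by induction.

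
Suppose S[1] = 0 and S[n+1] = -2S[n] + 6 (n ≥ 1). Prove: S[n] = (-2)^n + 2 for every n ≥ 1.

Base case: S[1] = 0, and (-2)^1 + 2 = -2 + 2 = 0.
Assume S[k] = (-2)^k + 2 for some k ≥ 1.
Then S[k+1] = -2S[k] + 6 = -2·((-2)^k + 2) + 6 = -2·(-2)^k − 4 + 6 = (-2)^{k+1} + 2.
By induction, S[n] = (-2)^n + 2 for all n ≥ 1.

S[n] = (-2)^n + 2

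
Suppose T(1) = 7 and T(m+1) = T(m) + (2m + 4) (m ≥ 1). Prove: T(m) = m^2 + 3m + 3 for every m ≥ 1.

Base case: T(1) = 7, and 1^2 + 3·1 + 3 = 7.
Assume T(r) = r^2 + 3r + 3.
Then T(r+1) = T(r) + (2r + 4) = (r^2 + 3r + 3) + (2r + 4) = r^2 + 5r + 7,
and (r+1)^2 + 3·(r+1) + 3 = r^2 + 5r + 7.
Hence T(m) = m^2 + 3m + 3 for every m ≥ 1, by induction.

T(m) = m^2 + 3m + 3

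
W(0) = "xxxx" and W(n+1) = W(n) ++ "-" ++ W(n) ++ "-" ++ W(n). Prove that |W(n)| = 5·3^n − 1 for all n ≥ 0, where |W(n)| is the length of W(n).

Base case: |W(0)| = 4, and 5·3^0 − 1 = 4.
Assume |W(j)| = 5·3^j − 1.
Then |W(j+1)| = 3|W(j)| + 2 = 3(5·3^j − 1) + 2 = 5·3^{j+1} − 3 + 2 = 5·3^{j+1} − 1.
Hence |W(n)| = 5·3^n − 1 for every n ≥ 0, by induction.

|W(n)| = 5·3^n − 1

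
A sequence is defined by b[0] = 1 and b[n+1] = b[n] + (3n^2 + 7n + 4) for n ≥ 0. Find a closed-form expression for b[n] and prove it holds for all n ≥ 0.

Claim: b[n] = n^3 + 2n^2 + n + 1.

Base case: b[0] = 1, and 0^3 + 2·0^2 + 0 + 1 = 1.
Assume b[k] = k^3 + 2k^2 + k + 1.
Then b[k+1] = b[k] + (3k^2 + 7k + 4) = (k^3 + 2k^2 + k + 1) + (3k^2 + 7k + 4) = k^3 + 5k^2 + 8k + 5,
and (k+1)^3 + 2·(k+1)^2 + (k+1) + 1 = k^3 + 5k^2 + 8k + 5.
By induction, b[n] = n^3 + 2n^2 + n + 1 for all n ≥ 0.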